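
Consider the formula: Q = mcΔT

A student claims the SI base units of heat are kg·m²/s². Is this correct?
Units of each symbol in Q = mcΔT:
  m (mass): kg
  c (specific heat capacity, in J/(kg·K)): m²/(s²·K)
  ΔT (temperature change): K

Multiplying the contributions: [kg] · [m²/(s²·K)] · [K]
Adding exponents of each base unit: kg: 1, m: 2, s: -2
SI base units of heat: kg·m²/s²

The claimed units kg·m²/s² match the derived units, so the claim is correct.

Answer: Yes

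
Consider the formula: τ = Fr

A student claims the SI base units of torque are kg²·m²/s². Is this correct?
Units of each symbol in τ = Fr:
  F (force): kg·m/s²
  r (lever arm): m

Multiplying the contributions: [kg·m/s²] · [m]
Adding exponents of each base unit: kg: 1, m: 2, s: -2
SI base units of torque: kg·m²/s²

The claimed units kg²·m²/s² (exponents kg: 2, m: 2, s: -2) do not match the derived units kg·m²/s² (exponents kg: 1, m: 2, s: -2), so the claim is incorrect.

Answer: No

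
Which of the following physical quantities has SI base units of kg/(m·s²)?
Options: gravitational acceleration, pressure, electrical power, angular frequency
Checking the SI base units of each option:
  gravitational acceleration (g = GM/r²): m/s²  ✗
  pressure (P = F/A): kg/(m·s²)  ✓ matches
  electrical power (P = IV): kg·m²/s³  ✗
  angular frequency (ω = 2πf): 1/s  ✗

Only pressure has units kg/(m·s²).

Answer: pressure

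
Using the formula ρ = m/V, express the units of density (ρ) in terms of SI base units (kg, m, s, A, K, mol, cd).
Units of each symbol in ρ = m/V:
  m (mass): kg
  V (volume): m³  → in the denominator, contributes 1/m³

Multiplying the contributions: [kg] · [1/m³]
Adding exponents of each base unit: kg: 1, m: -3
SI base units of density: kg/m³

Answer: kg/m³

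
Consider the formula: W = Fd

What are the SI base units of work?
Units of each symbol in W = Fd:
  F (force): kg·m/s²
  d (displacement): m

Multiplying the contributions: [kg·m/s²] · [m]
Adding exponents of each base unit: kg: 1, m: 2, s: -2
SI base units of work: kg·m²/s²

Answer: kg·m²/s²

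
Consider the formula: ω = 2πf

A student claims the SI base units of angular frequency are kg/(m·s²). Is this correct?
Units of each symbol in ω = 2πf:
  f (frequency): 1/s
  The factor 2π is dimensionless.

Multiplying the contributions: [1/s]
Adding exponents of each base unit: s: -1
SI base units of angular frequency: 1/s

The claimed units kg/(m·s²) (exponents kg: 1, m: -1, s: -2) do not match the derived units 1/s (exponents s: -1), so the claim is incorrect.

Answer: No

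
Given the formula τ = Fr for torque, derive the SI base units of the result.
Units of each symbol in τ = Fr:
  F (force): kg·m/s²
  r (lever arm): m

Multiplying the contributions: [kg·m/s²] · [m]
Adding exponents of each base unit: kg: 1, m: 2, s: -2
SI base units of torque: kg·m²/s²

Answer: kg·m²/s²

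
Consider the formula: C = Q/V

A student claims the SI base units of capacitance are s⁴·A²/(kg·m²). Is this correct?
Units of each symbol in C = Q/V:
  Q (charge, in coulombs): s·A
  V (voltage, in volts): kg·m²/(s³·A)  → in the denominator, contributes s³·A/(kg·m²)

Multiplying the contributions: [s·A] · [s³·A/(kg·m²)]
Adding exponents of each base unit: kg: -1, m: -2, s: 4, A: 2
SI base units of capacitance: s⁴·A²/(kg·m²)

The claimed units s⁴·A²/(kg·m²) match the derived units, so the claim is correct.

Answer: Yes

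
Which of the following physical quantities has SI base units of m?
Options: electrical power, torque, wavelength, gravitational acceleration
Checking the SI base units of each option:
  electrical power (P = IV): kg·m²/s³  ✗
  torque (τ = Fr): kg·m²/s²  ✗
  wavelength (λ = v/f): m  ✓ matches
  gravitational acceleration (g = GM/r²): m/s²  ✗

Only wavelength has units m.

Answer: wavelength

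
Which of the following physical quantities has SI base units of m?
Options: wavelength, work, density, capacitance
Checking the SI base units of each option:
  wavelength (λ = v/f): m  ✓ matches
  work (W = Fd): kg·m²/s²  ✗
  density (ρ = m/V): kg/m³  ✗
  capacitance (C = Q/V): s⁴·A²/(kg·m²)  ✗

Only wavelength has units m.

Answer: wavelength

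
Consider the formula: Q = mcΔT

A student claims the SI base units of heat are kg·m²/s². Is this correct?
Units of each symbol in Q = mcΔT:
  m (mass): kg
  c (specific heat capacity, in J/(kg·K)): m²/(s²·K)
  ΔT (temperature change): K

Multiplying the contributions: [kg] · [m²/(s²·K)] · [K]
Adding exponents of each base unit: kg: 1, m: 2, s: -2
SI base units of heat: kg·m²/s²

The claimed units kg·m²/s² match the derived units, so the claim is correct.

Answer: Yes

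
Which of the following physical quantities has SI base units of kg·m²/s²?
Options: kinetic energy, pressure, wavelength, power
Checking the SI base units of each option:
  kinetic energy (E = ½mv²): kg·m²/s²  ✓ matches
  pressure (P = F/A): kg/(m·s²)  ✗
  wavelength (λ = v/f): m  ✗
  power (P = W/t): kg·m²/s³  ✗

Only kinetic energy has units kg·m²/s².

Answer: kinetic energy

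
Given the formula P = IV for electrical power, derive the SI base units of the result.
Units of each symbol in P = IV:
  I (current): A
  V (voltage, in volts): kg·m²/(s³·A)

Multiplying the contributions: [A] · [kg·m²/(s³·A)]
Adding exponents of each base unit: kg: 1, m: 2, s: -3
SI base units of electrical power: kg·m²/s³

Answer: kg·m²/s³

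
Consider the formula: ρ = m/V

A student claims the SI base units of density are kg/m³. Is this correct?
Units of each symbol in ρ = m/V:
  m (mass): kg
  V (volume): m³  → in the denominator, contributes 1/m³

Multiplying the contributions: [kg] · [1/m³]
Adding exponents of each base unit: kg: 1, m: -3
SI base units of density: kg/m³

The claimed units kg/m³ match the derived units, so the claim is correct.

Answer: Yes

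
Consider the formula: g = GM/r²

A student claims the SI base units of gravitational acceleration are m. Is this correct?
Units of each symbol in g = GM/r²:
  G (gravitational constant): m³/(kg·s²)
  M (mass): kg
  r (distance): m  → to the power 2 in the denominator, contributes 1/m²

Multiplying the contributions: [m³/(kg·s²)] · [kg] · [1/m²]
Adding exponents of each base unit: m: 1, s: -2
SI base units of gravitational acceleration: m/s²

The claimed units m (exponents m: 1) do not match the derived units m/s² (exponents m: 1, s: -2), so the claim is incorrect.

Answer: No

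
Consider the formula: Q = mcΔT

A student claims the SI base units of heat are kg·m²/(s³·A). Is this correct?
Units of each symbol in Q = mcΔT:
  m (mass): kg
  c (specific heat capacity, in J/(kg·K)): m²/(s²·K)
  ΔT (temperature change): K

Multiplying the contributions: [kg] · [m²/(s²·K)] · [K]
Adding exponents of each base unit: kg: 1, m: 2, s: -2
SI base units of heat: kg·m²/s²

The claimed units kg·m²/(s³·A) (exponents kg: 1, m: 2, s: -3, A: -1) do not match the derived units kg·m²/s² (exponents kg: 1, m: 2, s: -2), so the claim is incorrect.

Answer: No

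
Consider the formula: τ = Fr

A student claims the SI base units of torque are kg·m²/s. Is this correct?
Units of each symbol in τ = Fr:
  F (force): kg·m/s²
  r (lever arm): m

Multiplying the contributions: [kg·m/s²] · [m]
Adding exponents of each base unit: kg: 1, m: 2, s: -2
SI base units of torque: kg·m²/s²

The claimed units kg·m²/s (exponents kg: 1, m: 2, s: -1) do not match the derived units kg·m²/s² (exponents kg: 1, m: 2, s: -2), so the claim is incorrect.

Answer: No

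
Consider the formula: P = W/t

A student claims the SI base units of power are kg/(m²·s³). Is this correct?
Units of each symbol in P = W/t:
  W (work): kg·m²/s²
  t (time): s  → in the denominator, contributes 1/s

Multiplying the contributions: [kg·m²/s²] · [1/s]
Adding exponents of each base unit: kg: 1, m: 2, s: -3
SI base units of power: kg·m²/s³

The claimed units kg/(m²·s³) (exponents kg: 1, m: -2, s: -3) do not match the derived units kg·m²/s³ (exponents kg: 1, m: 2, s: -3), so the claim is incorrect.

Answer: No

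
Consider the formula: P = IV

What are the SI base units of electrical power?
Units of each symbol in P = IV:
  I (current): A
  V (voltage, in volts): kg·m²/(s³·A)

Multiplying the contributions: [A] · [kg·m²/(s³·A)]
Adding exponents of each base unit: kg: 1, m: 2, s: -3
SI base units of electrical power: kg·m²/s³

Answer: kg·m²/s³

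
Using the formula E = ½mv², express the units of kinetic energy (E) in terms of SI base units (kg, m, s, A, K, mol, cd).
Units of each symbol in E = ½mv²:
  m (mass): kg
  v (speed): m/s  → to the power 2, contributes m²/s²
  The factor ½ is dimensionless.

Multiplying the contributions: [kg] · [m²/s²]
Adding exponents of each base unit: kg: 1, m: 2, s: -2
SI base units of kinetic energy: kg·m²/s²

Answer: kg·m²/s²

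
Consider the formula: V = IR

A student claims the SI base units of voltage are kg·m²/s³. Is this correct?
Units of each symbol in V = IR:
  I (current): A
  R (resistance, in ohms): kg·m²/(s³·A²)

Multiplying the contributions: [A] · [kg·m²/(s³·A²)]
Adding exponents of each base unit: kg: 1, m: 2, s: -3, A: -1
SI base units of voltage: kg·m²/(s³·A)

The claimed units kg·m²/s³ (exponents kg: 1, m: 2, s: -3) do not match the derived units kg·m²/(s³·A) (exponents kg: 1, m: 2, s: -3, A: -1), so the claim is incorrect.

Answer: No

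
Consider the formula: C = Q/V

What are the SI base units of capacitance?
Units of each symbol in C = Q/V:
  Q (charge, in coulombs): s·A
  V (voltage, in volts): kg·m²/(s³·A)  → in the denominator, contributes s³·A/(kg·m²)

Multiplying the contributions: [s·A] · [s³·A/(kg·m²)]
Adding exponents of each base unit: kg: -1, m: -2, s: 4, A: 2
SI base units of capacitance: s⁴·A²/(kg·m²)

Answer: s⁴·A²/(kg·m²)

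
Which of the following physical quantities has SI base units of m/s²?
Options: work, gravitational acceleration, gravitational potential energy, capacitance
Checking the SI base units of each option:
  work (W = Fd): kg·m²/s²  ✗
  gravitational acceleration (g = GM/r²): m/s²  ✓ matches
  gravitational potential energy (U = -GMm/r): kg·m²/s²  ✗
  capacitance (C = Q/V): s⁴·A²/(kg·m²)  ✗

Only gravitational acceleration has units m/s².

Answer: gravitational acceleration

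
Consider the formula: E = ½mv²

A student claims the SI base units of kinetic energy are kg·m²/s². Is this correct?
Units of each symbol in E = ½mv²:
  m (mass): kg
  v (speed): m/s  → to the power 2, contributes m²/s²
  The factor ½ is dimensionless.

Multiplying the contributions: [kg] · [m²/s²]
Adding exponents of each base unit: kg: 1, m: 2, s: -2
SI base units of kinetic energy: kg·m²/s²

The claimed units kg·m²/s² match the derived units, so the claim is correct.

Answer: Yes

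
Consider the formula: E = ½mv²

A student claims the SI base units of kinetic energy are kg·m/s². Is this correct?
Units of each symbol in E = ½mv²:
  m (mass): kg
  v (speed): m/s  → to the power 2, contributes m²/s²
  The factor ½ is dimensionless.

Multiplying the contributions: [kg] · [m²/s²]
Adding exponents of each base unit: kg: 1, m: 2, s: -2
SI base units of kinetic energy: kg·m²/s²

The claimed units kg·m/s² (exponents kg: 1, m: 1, s: -2) do not match the derived units kg·m²/s² (exponents kg: 1, m: 2, s: -2), so the claim is incorrect.

Answer: No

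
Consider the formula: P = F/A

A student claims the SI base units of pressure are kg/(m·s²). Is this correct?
Units of each symbol in P = F/A:
  F (force): kg·m/s²
  A (area): m²  → in the denominator, contributes 1/m²

Multiplying the contributions: [kg·m/s²] · [1/m²]
Adding exponents of each base unit: kg: 1, m: -1, s: -2
SI base units of pressure: kg/(m·s²)

The claimed units kg/(m·s²) match the derived units, so the claim is correct.

Answer: Yes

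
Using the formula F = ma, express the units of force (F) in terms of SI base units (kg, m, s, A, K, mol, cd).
Units of each symbol in F = ma:
  m (mass): kg
  a (acceleration): m/s²

Multiplying the contributions: [kg] · [m/s²]
Adding exponents of each base unit: kg: 1, m: 1, s: -2
SI base units of force: kg·m/s²

Answer: kg·m/s²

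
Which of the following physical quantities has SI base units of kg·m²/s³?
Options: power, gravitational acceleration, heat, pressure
Checking the SI base units of each option:
  power (P = W/t): kg·m²/s³  ✓ matches
  gravitational acceleration (g = GM/r²): m/s²  ✗
  heat (Q = mcΔT): kg·m²/s²  ✗
  pressure (P = F/A): kg/(m·s²)  ✗

Only power has units kg·m²/s³.

Answer: power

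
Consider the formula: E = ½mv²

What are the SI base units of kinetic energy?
Units of each symbol in E = ½mv²:
  m (mass): kg
  v (speed): m/s  → to the power 2, contributes m²/s²
  The factor ½ is dimensionless.

Multiplying the contributions: [kg] · [m²/s²]
Adding exponents of each base unit: kg: 1, m: 2, s: -2
SI base units of kinetic energy: kg·m²/s²

Answer: kg·m²/s²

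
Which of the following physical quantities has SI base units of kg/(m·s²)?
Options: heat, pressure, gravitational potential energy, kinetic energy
Checking the SI base units of each option:
  heat (Q = mcΔT): kg·m²/s²  ✗
  pressure (P = F/A): kg/(m·s²)  ✓ matches
  gravitational potential energy (U = -GMm/r): kg·m²/s²  ✗
  kinetic energy (E = ½mv²): kg·m²/s²  ✗

Only pressure has units kg/(m·s²).

Answer: pressure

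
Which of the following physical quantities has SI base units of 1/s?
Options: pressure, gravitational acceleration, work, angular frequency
Checking the SI base units of each option:
  pressure (P = F/A): kg/(m·s²)  ✗
  gravitational acceleration (g = GM/r²): m/s²  ✗
  work (W = Fd): kg·m²/s²  ✗
  angular frequency (ω = 2πf): 1/s  ✓ matches

Only angular frequency has units 1/s.

Answer: angular frequency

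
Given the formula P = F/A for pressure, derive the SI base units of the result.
Units of each symbol in P = F/A:
  F (force): kg·m/s²
  A (area): m²  → in the denominator, contributes 1/m²

Multiplying the contributions: [kg·m/s²] · [1/m²]
Adding exponents of each base unit: kg: 1, m: -1, s: -2
SI base units of pressure: kg/(m·s²)

Answer: kg/(m·s²)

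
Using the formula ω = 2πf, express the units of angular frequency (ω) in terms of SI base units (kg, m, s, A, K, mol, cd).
Units of each symbol in ω = 2πf:
  f (frequency): 1/s
  The factor 2π is dimensionless.

Multiplying the contributions: [1/s]
Adding exponents of each base unit: s: -1
SI base units of angular frequency: 1/s

Answer: 1/s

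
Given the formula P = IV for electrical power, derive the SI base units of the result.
Units of each symbol in P = IV:
  I (current): A
  V (voltage, in volts): kg·m²/(s³·A)

Multiplying the contributions: [A] · [kg·m²/(s³·A)]
Adding exponents of each base unit: kg: 1, m: 2, s: -3
SI base units of electrical power: kg·m²/s³

Answer: kg·m²/s³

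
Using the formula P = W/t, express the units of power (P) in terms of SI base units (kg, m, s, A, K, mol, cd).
Units of each symbol in P = W/t:
  W (work): kg·m²/s²
  t (time): s  → in the denominator, contributes 1/s

Multiplying the contributions: [kg·m²/s²] · [1/s]
Adding exponents of each base unit: kg: 1, m: 2, s: -3
SI base units of power: kg·m²/s³

Answer: kg·m²/s³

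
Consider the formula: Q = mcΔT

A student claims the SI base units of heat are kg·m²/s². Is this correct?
Units of each symbol in Q = mcΔT:
  m (mass): kg
  c (specific heat capacity, in J/(kg·K)): m²/(s²·K)
  ΔT (temperature change): K

Multiplying the contributions: [kg] · [m²/(s²·K)] · [K]
Adding exponents of each base unit: kg: 1, m: 2, s: -2
SI base units of heat: kg·m²/s²

The claimed units kg·m²/s² match the derived units, so the claim is correct.

Answer: Yes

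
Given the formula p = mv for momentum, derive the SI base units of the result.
Units of each symbol in p = mv:
  m (mass): kg
  v (velocity): m/s

Multiplying the contributions: [kg] · [m/s]
Adding exponents of each base unit: kg: 1, m: 1, s: -1
SI base units of momentum: kg·m/s

Answer: kg·m/s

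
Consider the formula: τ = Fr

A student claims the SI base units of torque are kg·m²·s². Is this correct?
Units of each symbol in τ = Fr:
  F (force): kg·m/s²
  r (lever arm): m

Multiplying the contributions: [kg·m/s²] · [m]
Adding exponents of each base unit: kg: 1, m: 2, s: -2
SI base units of torque: kg·m²/s²

The claimed units kg·m²·s² (exponents kg: 1, m: 2, s: 2) do not match the derived units kg·m²/s² (exponents kg: 1, m: 2, s: -2), so the claim is incorrect.

Answer: No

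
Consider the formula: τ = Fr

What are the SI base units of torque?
Units of each symbol in τ = Fr:
  F (force): kg·m/s²
  r (lever arm): m

Multiplying the contributions: [kg·m/s²] · [m]
Adding exponents of each base unit: kg: 1, m: 2, s: -2
SI base units of torque: kg·m²/s²

Answer: kg·m²/s²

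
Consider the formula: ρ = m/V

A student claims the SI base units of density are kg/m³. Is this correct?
Units of each symbol in ρ = m/V:
  m (mass): kg
  V (volume): m³  → in the denominator, contributes 1/m³

Multiplying the contributions: [kg] · [1/m³]
Adding exponents of each base unit: kg: 1, m: -3
SI base units of density: kg/m³

The claimed units kg/m³ match the derived units, so the claim is correct.

Answer: Yes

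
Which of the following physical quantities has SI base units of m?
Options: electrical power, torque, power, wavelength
Checking the SI base units of each option:
  electrical power (P = IV): kg·m²/s³  ✗
  torque (τ = Fr): kg·m²/s²  ✗
  power (P = W/t): kg·m²/s³  ✗
  wavelength (λ = v/f): m  ✓ matches

Only wavelength has units m.

Answer: wavelength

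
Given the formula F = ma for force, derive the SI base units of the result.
Units of each symbol in F = ma:
  m (mass): kg
  a (acceleration): m/s²

Multiplying the contributions: [kg] · [m/s²]
Adding exponents of each base unit: kg: 1, m: 1, s: -2
SI base units of force: kg·m/s²

Answer: kg·m/s²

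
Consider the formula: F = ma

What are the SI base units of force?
Units of each symbol in F = ma:
  m (mass): kg
  a (acceleration): m/s²

Multiplying the contributions: [kg] · [m/s²]
Adding exponents of each base unit: kg: 1, m: 1, s: -2
SI base units of force: kg·m/s²

Answer: kg·m/s²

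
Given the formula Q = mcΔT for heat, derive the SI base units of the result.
Units of each symbol in Q = mcΔT:
  m (mass): kg
  c (specific heat capacity, in J/(kg·K)): m²/(s²·K)
  ΔT (temperature change): K

Multiplying the contributions: [kg] · [m²/(s²·K)] · [K]
Adding exponents of each base unit: kg: 1, m: 2, s: -2
SI base units of heat: kg·m²/s²

Answer: kg·m²/s²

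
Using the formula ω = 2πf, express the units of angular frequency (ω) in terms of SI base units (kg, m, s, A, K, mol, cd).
Units of each symbol in ω = 2πf:
  f (frequency): 1/s
  The factor 2π is dimensionless.

Multiplying the contributions: [1/s]
Adding exponents of each base unit: s: -1
SI base units of angular frequency: 1/s

Answer: 1/s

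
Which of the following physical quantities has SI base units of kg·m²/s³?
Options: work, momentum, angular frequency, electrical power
Checking the SI base units of each option:
  work (W = Fd): kg·m²/s²  ✗
  momentum (p = mv): kg·m/s  ✗
  angular frequency (ω = 2πf): 1/s  ✗
  electrical power (P = IV): kg·m²/s³  ✓ matches

Only electrical power has units kg·m²/s³.

Answer: electrical power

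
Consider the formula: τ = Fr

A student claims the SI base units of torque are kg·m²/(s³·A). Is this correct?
Units of each symbol in τ = Fr:
  F (force): kg·m/s²
  r (lever arm): m

Multiplying the contributions: [kg·m/s²] · [m]
Adding exponents of each base unit: kg: 1, m: 2, s: -2
SI base units of torque: kg·m²/s²

The claimed units kg·m²/(s³·A) (exponents kg: 1, m: 2, s: -3, A: -1) do not match the derived units kg·m²/s² (exponents kg: 1, m: 2, s: -2), so the claim is incorrect.

Answer: No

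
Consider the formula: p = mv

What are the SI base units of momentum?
Units of each symbol in p = mv:
  m (mass): kg
  v (velocity): m/s

Multiplying the contributions: [kg] · [m/s]
Adding exponents of each base unit: kg: 1, m: 1, s: -1
SI base units of momentum: kg·m/s

Answer: kg·m/s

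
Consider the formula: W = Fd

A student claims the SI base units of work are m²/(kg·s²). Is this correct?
Units of each symbol in W = Fd:
  F (force): kg·m/s²
  d (displacement): m

Multiplying the contributions: [kg·m/s²] · [m]
Adding exponents of each base unit: kg: 1, m: 2, s: -2
SI base units of work: kg·m²/s²

The claimed units m²/(kg·s²) (exponents kg: -1, m: 2, s: -2) do not match the derived units kg·m²/s² (exponents kg: 1, m: 2, s: -2), so the claim is incorrect.

Answer: No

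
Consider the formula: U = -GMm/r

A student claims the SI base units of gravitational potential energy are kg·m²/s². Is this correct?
Units of each symbol in U = -GMm/r:
  G (gravitational constant): m³/(kg·s²)
  M (mass): kg
  m (mass): kg
  r (distance): m  → in the denominator, contributes 1/m
  The minus sign does not affect the units.

Multiplying the contributions: [m³/(kg·s²)] · [kg] · [kg] · [1/m]
Adding exponents of each base unit: kg: 1, m: 2, s: -2
SI base units of gravitational potential energy: kg·m²/s²

The claimed units kg·m²/s² match the derived units, so the claim is correct.

Answer: Yes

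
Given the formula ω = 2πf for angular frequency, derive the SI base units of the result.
Units of each symbol in ω = 2πf:
  f (frequency): 1/s
  The factor 2π is dimensionless.

Multiplying the contributions: [1/s]
Adding exponents of each base unit: s: -1
SI base units of angular frequency: 1/s

Answer: 1/s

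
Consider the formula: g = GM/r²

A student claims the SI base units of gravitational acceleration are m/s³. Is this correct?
Units of each symbol in g = GM/r²:
  G (gravitational constant): m³/(kg·s²)
  M (mass): kg
  r (distance): m  → to the power 2 in the denominator, contributes 1/m²

Multiplying the contributions: [m³/(kg·s²)] · [kg] · [1/m²]
Adding exponents of each base unit: m: 1, s: -2
SI base units of gravitational acceleration: m/s²

The claimed units m/s³ (exponents m: 1, s: -3) do not match the derived units m/s² (exponents m: 1, s: -2), so the claim is incorrect.

Answer: No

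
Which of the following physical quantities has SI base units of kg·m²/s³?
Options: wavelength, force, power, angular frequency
Checking the SI base units of each option:
  wavelength (λ = v/f): m  ✗
  force (F = ma): kg·m/s²  ✗
  power (P = W/t): kg·m²/s³  ✓ matches
  angular frequency (ω = 2πf): 1/s  ✗

Only power has units kg·m²/s³.

Answer: power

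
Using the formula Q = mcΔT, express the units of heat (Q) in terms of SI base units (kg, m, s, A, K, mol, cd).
Units of each symbol in Q = mcΔT:
  m (mass): kg
  c (specific heat capacity, in J/(kg·K)): m²/(s²·K)
  ΔT (temperature change): K

Multiplying the contributions: [kg] · [m²/(s²·K)] · [K]
Adding exponents of each base unit: kg: 1, m: 2, s: -2
SI base units of heat: kg·m²/s²

Answer: kg·m²/s²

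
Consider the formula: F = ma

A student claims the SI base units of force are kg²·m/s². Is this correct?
Units of each symbol in F = ma:
  m (mass): kg
  a (acceleration): m/s²

Multiplying the contributions: [kg] · [m/s²]
Adding exponents of each base unit: kg: 1, m: 1, s: -2
SI base units of force: kg·m/s²

The claimed units kg²·m/s² (exponents kg: 2, m: 1, s: -2) do not match the derived units kg·m/s² (exponents kg: 1, m: 1, s: -2), so the claim is incorrect.

Answer: No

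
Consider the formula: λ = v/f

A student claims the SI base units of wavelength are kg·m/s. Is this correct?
Units of each symbol in λ = v/f:
  v (wave speed): m/s
  f (frequency): 1/s  → in the denominator, contributes s

Multiplying the contributions: [m/s] · [s]
Adding exponents of each base unit: m: 1
SI base units of wavelength: m

The claimed units kg·m/s (exponents kg: 1, m: 1, s: -1) do not match the derived units m (exponents m: 1), so the claim is incorrect.

Answer: No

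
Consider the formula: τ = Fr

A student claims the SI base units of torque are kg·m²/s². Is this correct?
Units of each symbol in τ = Fr:
  F (force): kg·m/s²
  r (lever arm): m

Multiplying the contributions: [kg·m/s²] · [m]
Adding exponents of each base unit: kg: 1, m: 2, s: -2
SI base units of torque: kg·m²/s²

The claimed units kg·m²/s² match the derived units, so the claim is correct.

Answer: Yes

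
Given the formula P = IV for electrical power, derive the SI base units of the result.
Units of each symbol in P = IV:
  I (current): A
  V (voltage, in volts): kg·m²/(s³·A)

Multiplying the contributions: [A] · [kg·m²/(s³·A)]
Adding exponents of each base unit: kg: 1, m: 2, s: -3
SI base units of electrical power: kg·m²/s³

Answer: kg·m²/s³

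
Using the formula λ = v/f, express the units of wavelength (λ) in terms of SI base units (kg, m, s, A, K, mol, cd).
Units of each symbol in λ = v/f:
  v (wave speed): m/s
  f (frequency): 1/s  → in the denominator, contributes s

Multiplying the contributions: [m/s] · [s]
Adding exponents of each base unit: m: 1
SI base units of wavelength: m

Answer: m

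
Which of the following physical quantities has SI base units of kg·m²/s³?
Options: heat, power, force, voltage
Checking the SI base units of each option:
  heat (Q = mcΔT): kg·m²/s²  ✗
  power (P = W/t): kg·m²/s³  ✓ matches
  force (F = ma): kg·m/s²  ✗
  voltage (V = IR): kg·m²/(s³·A)  ✗

Only power has units kg·m²/s³.

Answer: power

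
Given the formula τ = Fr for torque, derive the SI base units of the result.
Units of each symbol in τ = Fr:
  F (force): kg·m/s²
  r (lever arm): m

Multiplying the contributions: [kg·m/s²] · [m]
Adding exponents of each base unit: kg: 1, m: 2, s: -2
SI base units of torque: kg·m²/s²

Answer: kg·m²/s²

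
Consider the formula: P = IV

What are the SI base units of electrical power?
Units of each symbol in P = IV:
  I (current): A
  V (voltage, in volts): kg·m²/(s³·A)

Multiplying the contributions: [A] · [kg·m²/(s³·A)]
Adding exponents of each base unit: kg: 1, m: 2, s: -3
SI base units of electrical power: kg·m²/s³

Answer: kg·m²/s³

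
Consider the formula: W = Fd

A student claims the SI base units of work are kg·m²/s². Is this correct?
Units of each symbol in W = Fd:
  F (force): kg·m/s²
  d (displacement): m

Multiplying the contributions: [kg·m/s²] · [m]
Adding exponents of each base unit: kg: 1, m: 2, s: -2
SI base units of work: kg·m²/s²

The claimed units kg·m²/s² match the derived units, so the claim is correct.

Answer: Yes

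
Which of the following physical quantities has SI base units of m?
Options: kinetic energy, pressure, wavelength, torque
Checking the SI base units of each option:
  kinetic energy (E = ½mv²): kg·m²/s²  ✗
  pressure (P = F/A): kg/(m·s²)  ✗
  wavelength (λ = v/f): m  ✓ matches
  torque (τ = Fr): kg·m²/s²  ✗

Only wavelength has units m.

Answer: wavelength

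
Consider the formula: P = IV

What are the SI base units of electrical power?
Units of each symbol in P = IV:
  I (current): A
  V (voltage, in volts): kg·m²/(s³·A)

Multiplying the contributions: [A] · [kg·m²/(s³·A)]
Adding exponents of each base unit: kg: 1, m: 2, s: -3
SI base units of electrical power: kg·m²/s³

Answer: kg·m²/s³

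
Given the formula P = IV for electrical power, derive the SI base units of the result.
Units of each symbol in P = IV:
  I (current): A
  V (voltage, in volts): kg·m²/(s³·A)

Multiplying the contributions: [A] · [kg·m²/(s³·A)]
Adding exponents of each base unit: kg: 1, m: 2, s: -3
SI base units of electrical power: kg·m²/s³

Answer: kg·m²/s³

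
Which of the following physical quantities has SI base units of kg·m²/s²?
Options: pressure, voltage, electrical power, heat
Checking the SI base units of each option:
  pressure (P = F/A): kg/(m·s²)  ✗
  voltage (V = IR): kg·m²/(s³·A)  ✗
  electrical power (P = IV): kg·m²/s³  ✗
  heat (Q = mcΔT): kg·m²/s²  ✓ matches

Only heat has units kg·m²/s².

Answer: heat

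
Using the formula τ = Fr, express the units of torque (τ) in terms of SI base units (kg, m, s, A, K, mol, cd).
Units of each symbol in τ = Fr:
  F (force): kg·m/s²
  r (lever arm): m

Multiplying the contributions: [kg·m/s²] · [m]
Adding exponents of each base unit: kg: 1, m: 2, s: -2
SI base units of torque: kg·m²/s²

Answer: kg·m²/s²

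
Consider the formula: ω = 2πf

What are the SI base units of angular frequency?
Units of each symbol in ω = 2πf:
  f (frequency): 1/s
  The factor 2π is dimensionless.

Multiplying the contributions: [1/s]
Adding exponents of each base unit: s: -1
SI base units of angular frequency: 1/s

Answer: 1/s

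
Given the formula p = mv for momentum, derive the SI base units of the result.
Units of each symbol in p = mv:
  m (mass): kg
  v (velocity): m/s

Multiplying the contributions: [kg] · [m/s]
Adding exponents of each base unit: kg: 1, m: 1, s: -1
SI base units of momentum: kg·m/s

Answer: kg·m/s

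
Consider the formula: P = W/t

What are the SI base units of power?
Units of each symbol in P = W/t:
  W (work): kg·m²/s²
  t (time): s  → in the denominator, contributes 1/s

Multiplying the contributions: [kg·m²/s²] · [1/s]
Adding exponents of each base unit: kg: 1, m: 2, s: -3
SI base units of power: kg·m²/s³

Answer: kg·m²/s³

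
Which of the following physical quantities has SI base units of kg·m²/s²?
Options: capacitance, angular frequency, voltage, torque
Checking the SI base units of each option:
  capacitance (C = Q/V): s⁴·A²/(kg·m²)  ✗
  angular frequency (ω = 2πf): 1/s  ✗
  voltage (V = IR): kg·m²/(s³·A)  ✗
  torque (τ = Fr): kg·m²/s²  ✓ matches

Only torque has units kg·m²/s².

Answer: torque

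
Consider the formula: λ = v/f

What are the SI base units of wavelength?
Units of each symbol in λ = v/f:
  v (wave speed): m/s
  f (frequency): 1/s  → in the denominator, contributes s

Multiplying the contributions: [m/s] · [s]
Adding exponents of each base unit: m: 1
SI base units of wavelength: m

Answer: m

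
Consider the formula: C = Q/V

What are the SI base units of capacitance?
Units of each symbol in C = Q/V:
  Q (charge, in coulombs): s·A
  V (voltage, in volts): kg·m²/(s³·A)  → in the denominator, contributes s³·A/(kg·m²)

Multiplying the contributions: [s·A] · [s³·A/(kg·m²)]
Adding exponents of each base unit: kg: -1, m: -2, s: 4, A: 2
SI base units of capacitance: s⁴·A²/(kg·m²)

Answer: s⁴·A²/(kg·m²)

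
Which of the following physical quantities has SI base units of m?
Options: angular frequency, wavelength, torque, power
Checking the SI base units of each option:
  angular frequency (ω = 2πf): 1/s  ✗
  wavelength (λ = v/f): m  ✓ matches
  torque (τ = Fr): kg·m²/s²  ✗
  power (P = W/t): kg·m²/s³  ✗

Only wavelength has units m.

Answer: wavelength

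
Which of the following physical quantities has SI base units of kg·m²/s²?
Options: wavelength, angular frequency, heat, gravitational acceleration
Checking the SI base units of each option:
  wavelength (λ = v/f): m  ✗
  angular frequency (ω = 2πf): 1/s  ✗
  heat (Q = mcΔT): kg·m²/s²  ✓ matches
  gravitational acceleration (g = GM/r²): m/s²  ✗

Only heat has units kg·m²/s².

Answer: heat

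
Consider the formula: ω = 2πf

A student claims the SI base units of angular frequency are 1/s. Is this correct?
Units of each symbol in ω = 2πf:
  f (frequency): 1/s
  The factor 2π is dimensionless.

Multiplying the contributions: [1/s]
Adding exponents of each base unit: s: -1
SI base units of angular frequency: 1/s

The claimed units 1/s match the derived units, so the claim is correct.

Answer: Yes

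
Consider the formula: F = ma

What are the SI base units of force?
Units of each symbol in F = ma:
  m (mass): kg
  a (acceleration): m/s²

Multiplying the contributions: [kg] · [m/s²]
Adding exponents of each base unit: kg: 1, m: 1, s: -2
SI base units of force: kg·m/s²

Answer: kg·m/s²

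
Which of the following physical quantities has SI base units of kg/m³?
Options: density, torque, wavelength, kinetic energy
Checking the SI base units of each option:
  density (ρ = m/V): kg/m³  ✓ matches
  torque (τ = Fr): kg·m²/s²  ✗
  wavelength (λ = v/f): m  ✗
  kinetic energy (E = ½mv²): kg·m²/s²  ✗

Only density has units kg/m³.

Answer: density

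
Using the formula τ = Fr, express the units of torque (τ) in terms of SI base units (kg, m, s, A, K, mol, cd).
Units of each symbol in τ = Fr:
  F (force): kg·m/s²
  r (lever arm): m

Multiplying the contributions: [kg·m/s²] · [m]
Adding exponents of each base unit: kg: 1, m: 2, s: -2
SI base units of torque: kg·m²/s²

Answer: kg·m²/s²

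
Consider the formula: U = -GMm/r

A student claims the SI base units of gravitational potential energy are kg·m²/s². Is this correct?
Units of each symbol in U = -GMm/r:
  G (gravitational constant): m³/(kg·s²)
  M (mass): kg
  m (mass): kg
  r (distance): m  → in the denominator, contributes 1/m
  The minus sign does not affect the units.

Multiplying the contributions: [m³/(kg·s²)] · [kg] · [kg] · [1/m]
Adding exponents of each base unit: kg: 1, m: 2, s: -2
SI base units of gravitational potential energy: kg·m²/s²

The claimed units kg·m²/s² match the derived units, so the claim is correct.

Answer: Yes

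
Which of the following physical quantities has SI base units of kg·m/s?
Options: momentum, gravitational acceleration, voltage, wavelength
Checking the SI base units of each option:
  momentum (p = mv): kg·m/s  ✓ matches
  gravitational acceleration (g = GM/r²): m/s²  ✗
  voltage (V = IR): kg·m²/(s³·A)  ✗
  wavelength (λ = v/f): m  ✗

Only momentum has units kg·m/s.

Answer: momentum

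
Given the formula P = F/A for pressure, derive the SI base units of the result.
Units of each symbol in P = F/A:
  F (force): kg·m/s²
  A (area): m²  → in the denominator, contributes 1/m²

Multiplying the contributions: [kg·m/s²] · [1/m²]
Adding exponents of each base unit: kg: 1, m: -1, s: -2
SI base units of pressure: kg/(m·s²)

Answer: kg/(m·s²)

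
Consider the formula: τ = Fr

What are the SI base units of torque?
Units of each symbol in τ = Fr:
  F (force): kg·m/s²
  r (lever arm): m

Multiplying the contributions: [kg·m/s²] · [m]
Adding exponents of each base unit: kg: 1, m: 2, s: -2
SI base units of torque: kg·m²/s²

Answer: kg·m²/s²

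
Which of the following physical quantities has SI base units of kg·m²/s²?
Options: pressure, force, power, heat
Checking the SI base units of each option:
  pressure (P = F/A): kg/(m·s²)  ✗
  force (F = ma): kg·m/s²  ✗
  power (P = W/t): kg·m²/s³  ✗
  heat (Q = mcΔT): kg·m²/s²  ✓ matches

Only heat has units kg·m²/s².

Answer: heat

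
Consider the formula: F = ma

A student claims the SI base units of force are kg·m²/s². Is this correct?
Units of each symbol in F = ma:
  m (mass): kg
  a (acceleration): m/s²

Multiplying the contributions: [kg] · [m/s²]
Adding exponents of each base unit: kg: 1, m: 1, s: -2
SI base units of force: kg·m/s²

The claimed units kg·m²/s² (exponents kg: 1, m: 2, s: -2) do not match the derived units kg·m/s² (exponents kg: 1, m: 1, s: -2), so the claim is incorrect.

Answer: No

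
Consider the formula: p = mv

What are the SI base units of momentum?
Units of each symbol in p = mv:
  m (mass): kg
  v (velocity): m/s

Multiplying the contributions: [kg] · [m/s]
Adding exponents of each base unit: kg: 1, m: 1, s: -1
SI base units of momentum: kg·m/s

Answer: kg·m/s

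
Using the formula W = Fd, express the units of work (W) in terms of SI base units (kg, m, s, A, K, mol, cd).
Units of each symbol in W = Fd:
  F (force): kg·m/s²
  d (displacement): m

Multiplying the contributions: [kg·m/s²] · [m]
Adding exponents of each base unit: kg: 1, m: 2, s: -2
SI base units of work: kg·m²/s²

Answer: kg·m²/s²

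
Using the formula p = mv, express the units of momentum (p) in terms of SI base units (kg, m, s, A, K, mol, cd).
Units of each symbol in p = mv:
  m (mass): kg
  v (velocity): m/s

Multiplying the contributions: [kg] · [m/s]
Adding exponents of each base unit: kg: 1, m: 1, s: -1
SI base units of momentum: kg·m/s

Answer: kg·m/s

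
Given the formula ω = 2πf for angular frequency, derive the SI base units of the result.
Units of each symbol in ω = 2πf:
  f (frequency): 1/s
  The factor 2π is dimensionless.

Multiplying the contributions: [1/s]
Adding exponents of each base unit: s: -1
SI base units of angular frequency: 1/s

Answer: 1/s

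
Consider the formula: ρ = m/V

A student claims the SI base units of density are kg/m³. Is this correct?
Units of each symbol in ρ = m/V:
  m (mass): kg
  V (volume): m³  → in the denominator, contributes 1/m³

Multiplying the contributions: [kg] · [1/m³]
Adding exponents of each base unit: kg: 1, m: -3
SI base units of density: kg/m³

The claimed units kg/m³ match the derived units, so the claim is correct.

Answer: Yes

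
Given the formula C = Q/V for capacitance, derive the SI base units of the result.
Units of each symbol in C = Q/V:
  Q (charge, in coulombs): s·A
  V (voltage, in volts): kg·m²/(s³·A)  → in the denominator, contributes s³·A/(kg·m²)

Multiplying the contributions: [s·A] · [s³·A/(kg·m²)]
Adding exponents of each base unit: kg: -1, m: -2, s: 4, A: 2
SI base units of capacitance: s⁴·A²/(kg·m²)

Answer: s⁴·A²/(kg·m²)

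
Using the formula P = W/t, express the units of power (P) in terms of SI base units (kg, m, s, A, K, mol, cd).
Units of each symbol in P = W/t:
  W (work): kg·m²/s²
  t (time): s  → in the denominator, contributes 1/s

Multiplying the contributions: [kg·m²/s²] · [1/s]
Adding exponents of each base unit: kg: 1, m: 2, s: -3
SI base units of power: kg·m²/s³

Answer: kg·m²/s³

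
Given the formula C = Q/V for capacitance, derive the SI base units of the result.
Units of each symbol in C = Q/V:
  Q (charge, in coulombs): s·A
  V (voltage, in volts): kg·m²/(s³·A)  → in the denominator, contributes s³·A/(kg·m²)

Multiplying the contributions: [s·A] · [s³·A/(kg·m²)]
Adding exponents of each base unit: kg: -1, m: -2, s: 4, A: 2
SI base units of capacitance: s⁴·A²/(kg·m²)

Answer: s⁴·A²/(kg·m²)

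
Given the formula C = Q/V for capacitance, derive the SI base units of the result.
Units of each symbol in C = Q/V:
  Q (charge, in coulombs): s·A
  V (voltage, in volts): kg·m²/(s³·A)  → in the denominator, contributes s³·A/(kg·m²)

Multiplying the contributions: [s·A] · [s³·A/(kg·m²)]
Adding exponents of each base unit: kg: -1, m: -2, s: 4, A: 2
SI base units of capacitance: s⁴·A²/(kg·m²)

Answer: s⁴·A²/(kg·m²)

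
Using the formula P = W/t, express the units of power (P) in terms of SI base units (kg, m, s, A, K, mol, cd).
Units of each symbol in P = W/t:
  W (work): kg·m²/s²
  t (time): s  → in the denominator, contributes 1/s

Multiplying the contributions: [kg·m²/s²] · [1/s]
Adding exponents of each base unit: kg: 1, m: 2, s: -3
SI base units of power: kg·m²/s³

Answer: kg·m²/s³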